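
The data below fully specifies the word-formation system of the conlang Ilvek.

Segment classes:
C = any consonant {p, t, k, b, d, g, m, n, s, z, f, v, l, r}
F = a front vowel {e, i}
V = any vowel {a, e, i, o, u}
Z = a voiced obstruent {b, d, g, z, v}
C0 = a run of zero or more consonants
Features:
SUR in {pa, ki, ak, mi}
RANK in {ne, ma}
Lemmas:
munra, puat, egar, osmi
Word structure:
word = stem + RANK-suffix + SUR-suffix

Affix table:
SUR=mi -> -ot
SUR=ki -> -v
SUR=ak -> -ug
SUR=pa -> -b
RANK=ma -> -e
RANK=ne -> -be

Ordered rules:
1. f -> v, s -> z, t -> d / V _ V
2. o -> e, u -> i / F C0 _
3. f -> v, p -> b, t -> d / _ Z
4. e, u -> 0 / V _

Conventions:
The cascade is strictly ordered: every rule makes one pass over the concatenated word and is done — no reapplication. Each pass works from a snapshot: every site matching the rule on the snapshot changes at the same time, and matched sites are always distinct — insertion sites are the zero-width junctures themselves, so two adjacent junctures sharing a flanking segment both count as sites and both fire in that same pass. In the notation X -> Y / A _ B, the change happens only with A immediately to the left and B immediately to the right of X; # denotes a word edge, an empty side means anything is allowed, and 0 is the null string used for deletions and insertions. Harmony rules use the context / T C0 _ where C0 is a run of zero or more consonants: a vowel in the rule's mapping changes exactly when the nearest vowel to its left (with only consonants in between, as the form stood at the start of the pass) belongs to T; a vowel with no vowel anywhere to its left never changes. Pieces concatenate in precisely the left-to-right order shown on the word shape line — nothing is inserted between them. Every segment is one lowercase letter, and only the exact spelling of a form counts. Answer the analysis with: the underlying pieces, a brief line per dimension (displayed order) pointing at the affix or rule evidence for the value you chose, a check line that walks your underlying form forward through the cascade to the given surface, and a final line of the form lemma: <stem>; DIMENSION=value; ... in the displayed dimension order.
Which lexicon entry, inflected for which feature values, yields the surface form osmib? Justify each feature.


underlying: osmi-e-b
SUR=pa - signalled by the affix -b
RANK=ma - signalled by the affix -e
check: osmieb -> osmieb -> osmieb -> osmieb -> osmib
lemma: osmi; SUR=pa; RANK=ma


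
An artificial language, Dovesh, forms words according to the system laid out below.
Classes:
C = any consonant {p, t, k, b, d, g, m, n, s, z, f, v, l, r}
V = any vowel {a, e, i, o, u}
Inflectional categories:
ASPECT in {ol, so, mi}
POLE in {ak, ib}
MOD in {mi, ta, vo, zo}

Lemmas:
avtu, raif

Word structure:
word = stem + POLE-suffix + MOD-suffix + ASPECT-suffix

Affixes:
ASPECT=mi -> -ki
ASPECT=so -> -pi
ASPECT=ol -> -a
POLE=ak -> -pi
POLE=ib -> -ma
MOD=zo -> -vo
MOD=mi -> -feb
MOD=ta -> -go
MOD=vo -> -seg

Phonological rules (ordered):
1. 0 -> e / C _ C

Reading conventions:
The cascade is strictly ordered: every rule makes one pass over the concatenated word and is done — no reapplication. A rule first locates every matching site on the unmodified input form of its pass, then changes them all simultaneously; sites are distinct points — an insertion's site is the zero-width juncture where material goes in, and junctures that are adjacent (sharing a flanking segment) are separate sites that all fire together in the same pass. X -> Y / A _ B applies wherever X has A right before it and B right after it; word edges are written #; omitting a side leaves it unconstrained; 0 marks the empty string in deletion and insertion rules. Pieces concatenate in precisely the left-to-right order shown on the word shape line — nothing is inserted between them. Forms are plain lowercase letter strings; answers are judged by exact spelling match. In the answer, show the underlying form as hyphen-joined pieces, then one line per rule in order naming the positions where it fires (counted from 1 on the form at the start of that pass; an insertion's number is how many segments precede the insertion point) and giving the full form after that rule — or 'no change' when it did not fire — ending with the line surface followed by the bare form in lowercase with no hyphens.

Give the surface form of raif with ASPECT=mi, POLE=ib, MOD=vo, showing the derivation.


underlying: raif-ma-seg-ki
1. 0 -> e / C _ C: inserts after position(s) 4, 9: raifemasegeki
surface: raifemasegeki


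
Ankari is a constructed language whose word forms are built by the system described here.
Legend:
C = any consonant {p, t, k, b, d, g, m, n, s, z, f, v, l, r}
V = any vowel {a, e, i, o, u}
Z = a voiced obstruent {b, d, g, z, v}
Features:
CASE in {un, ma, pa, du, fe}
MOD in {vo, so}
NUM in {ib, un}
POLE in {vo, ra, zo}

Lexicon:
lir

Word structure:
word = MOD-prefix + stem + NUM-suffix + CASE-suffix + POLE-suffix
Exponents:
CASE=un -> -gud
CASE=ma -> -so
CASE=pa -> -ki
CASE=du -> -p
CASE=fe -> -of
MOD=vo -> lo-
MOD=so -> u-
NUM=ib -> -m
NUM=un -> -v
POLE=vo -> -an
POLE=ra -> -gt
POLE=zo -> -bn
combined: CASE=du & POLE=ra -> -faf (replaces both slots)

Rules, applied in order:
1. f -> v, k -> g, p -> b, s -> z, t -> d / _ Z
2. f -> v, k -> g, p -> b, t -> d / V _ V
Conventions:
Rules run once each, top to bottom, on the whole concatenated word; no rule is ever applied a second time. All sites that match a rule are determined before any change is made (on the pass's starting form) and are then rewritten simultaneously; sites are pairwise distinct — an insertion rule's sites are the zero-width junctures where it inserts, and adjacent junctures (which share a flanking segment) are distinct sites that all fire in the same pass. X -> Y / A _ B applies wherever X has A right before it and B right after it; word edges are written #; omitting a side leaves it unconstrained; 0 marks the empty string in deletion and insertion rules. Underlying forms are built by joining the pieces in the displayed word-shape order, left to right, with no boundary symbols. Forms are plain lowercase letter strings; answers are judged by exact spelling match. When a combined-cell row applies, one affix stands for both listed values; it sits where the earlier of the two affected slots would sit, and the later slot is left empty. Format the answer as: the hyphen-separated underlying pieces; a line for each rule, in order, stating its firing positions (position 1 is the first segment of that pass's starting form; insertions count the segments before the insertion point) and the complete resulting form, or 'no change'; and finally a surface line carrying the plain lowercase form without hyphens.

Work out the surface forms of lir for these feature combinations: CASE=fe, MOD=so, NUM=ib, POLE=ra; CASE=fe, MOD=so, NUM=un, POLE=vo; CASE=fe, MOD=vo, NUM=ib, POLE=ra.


cell CASE=fe, MOD=so, NUM=ib, POLE=ra:
underlying: u-lir-m-of-gt
1. f -> v, k -> g, p -> b, s -> z, t -> d / _ Z: fires at position(s) 7: ulirmovgt
2. f -> v, k -> g, p -> b, t -> d / V _ V: no change
surface: ulirmovgt

cell CASE=fe, MOD=so, NUM=un, POLE=vo:
underlying: u-lir-v-of-an
1. f -> v, k -> g, p -> b, s -> z, t -> d / _ Z: no change
2. f -> v, k -> g, p -> b, t -> d / V _ V: fires at position(s) 7: ulirvovan
surface: ulirvovan

cell CASE=fe, MOD=vo, NUM=ib, POLE=ra:
underlying: lo-lir-m-of-gt
1. f -> v, k -> g, p -> b, s -> z, t -> d / _ Z: fires at position(s) 8: lolirmovgt
2. f -> v, k -> g, p -> b, t -> d / V _ V: no change
surface: lolirmovgt


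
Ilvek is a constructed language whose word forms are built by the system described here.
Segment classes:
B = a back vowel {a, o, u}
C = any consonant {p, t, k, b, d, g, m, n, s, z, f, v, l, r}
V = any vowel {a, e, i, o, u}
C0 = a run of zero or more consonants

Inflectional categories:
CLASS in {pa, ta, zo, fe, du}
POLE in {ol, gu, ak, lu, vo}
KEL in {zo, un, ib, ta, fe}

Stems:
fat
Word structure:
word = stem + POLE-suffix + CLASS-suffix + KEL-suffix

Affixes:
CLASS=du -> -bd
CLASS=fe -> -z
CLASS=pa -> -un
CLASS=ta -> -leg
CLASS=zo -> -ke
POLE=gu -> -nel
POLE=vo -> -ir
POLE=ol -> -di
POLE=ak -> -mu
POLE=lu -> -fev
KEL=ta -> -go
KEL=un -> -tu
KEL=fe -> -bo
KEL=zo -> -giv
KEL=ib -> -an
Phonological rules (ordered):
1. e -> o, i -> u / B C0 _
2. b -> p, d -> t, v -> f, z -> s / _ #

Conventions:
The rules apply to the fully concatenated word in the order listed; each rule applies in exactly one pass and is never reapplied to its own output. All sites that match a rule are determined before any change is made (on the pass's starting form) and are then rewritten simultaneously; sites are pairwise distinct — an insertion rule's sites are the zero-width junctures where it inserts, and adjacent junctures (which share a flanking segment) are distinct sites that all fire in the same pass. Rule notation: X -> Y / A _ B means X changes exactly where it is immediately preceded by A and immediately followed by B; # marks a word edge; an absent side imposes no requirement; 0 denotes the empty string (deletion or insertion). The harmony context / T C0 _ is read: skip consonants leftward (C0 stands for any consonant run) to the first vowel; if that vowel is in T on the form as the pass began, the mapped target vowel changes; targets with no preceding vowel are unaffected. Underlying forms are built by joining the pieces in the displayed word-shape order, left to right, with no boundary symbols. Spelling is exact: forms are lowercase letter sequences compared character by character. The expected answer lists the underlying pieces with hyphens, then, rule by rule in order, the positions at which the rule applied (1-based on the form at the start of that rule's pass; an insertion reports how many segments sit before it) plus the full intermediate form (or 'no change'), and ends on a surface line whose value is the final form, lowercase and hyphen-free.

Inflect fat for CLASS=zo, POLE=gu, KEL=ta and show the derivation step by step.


underlying: fat-nel-ke-go
1. e -> o, i -> u / B C0 _: fires at position(s) 5: fatnolkego
2. b -> p, d -> t, v -> f, z -> s / _ #: no change
surface: fatnolkego


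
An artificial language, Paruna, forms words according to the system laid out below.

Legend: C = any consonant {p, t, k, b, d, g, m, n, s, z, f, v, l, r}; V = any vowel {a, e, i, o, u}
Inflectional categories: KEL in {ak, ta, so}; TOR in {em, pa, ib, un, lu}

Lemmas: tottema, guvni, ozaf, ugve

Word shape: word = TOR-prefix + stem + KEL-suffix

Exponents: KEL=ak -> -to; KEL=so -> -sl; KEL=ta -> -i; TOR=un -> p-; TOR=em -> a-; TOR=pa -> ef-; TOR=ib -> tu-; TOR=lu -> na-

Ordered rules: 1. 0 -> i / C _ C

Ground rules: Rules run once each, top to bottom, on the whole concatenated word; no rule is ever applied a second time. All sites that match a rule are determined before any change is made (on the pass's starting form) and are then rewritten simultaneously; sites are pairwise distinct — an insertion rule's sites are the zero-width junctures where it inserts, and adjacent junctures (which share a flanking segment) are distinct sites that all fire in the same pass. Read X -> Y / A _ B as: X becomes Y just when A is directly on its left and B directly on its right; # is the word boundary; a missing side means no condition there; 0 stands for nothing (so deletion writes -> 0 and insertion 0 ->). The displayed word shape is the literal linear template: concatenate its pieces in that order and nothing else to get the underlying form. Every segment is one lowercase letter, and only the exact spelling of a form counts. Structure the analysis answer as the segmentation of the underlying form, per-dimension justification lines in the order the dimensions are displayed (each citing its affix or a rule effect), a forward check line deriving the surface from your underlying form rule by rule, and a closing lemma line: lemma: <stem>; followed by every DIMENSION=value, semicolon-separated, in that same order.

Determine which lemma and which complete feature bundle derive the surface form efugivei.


underlying: ef-ugve-i
KEL=ta - signalled by the affix -i
TOR=pa - signalled by the affix ef-
check: efugvei -> efugivei
lemma: ugve; KEL=ta; TOR=pa


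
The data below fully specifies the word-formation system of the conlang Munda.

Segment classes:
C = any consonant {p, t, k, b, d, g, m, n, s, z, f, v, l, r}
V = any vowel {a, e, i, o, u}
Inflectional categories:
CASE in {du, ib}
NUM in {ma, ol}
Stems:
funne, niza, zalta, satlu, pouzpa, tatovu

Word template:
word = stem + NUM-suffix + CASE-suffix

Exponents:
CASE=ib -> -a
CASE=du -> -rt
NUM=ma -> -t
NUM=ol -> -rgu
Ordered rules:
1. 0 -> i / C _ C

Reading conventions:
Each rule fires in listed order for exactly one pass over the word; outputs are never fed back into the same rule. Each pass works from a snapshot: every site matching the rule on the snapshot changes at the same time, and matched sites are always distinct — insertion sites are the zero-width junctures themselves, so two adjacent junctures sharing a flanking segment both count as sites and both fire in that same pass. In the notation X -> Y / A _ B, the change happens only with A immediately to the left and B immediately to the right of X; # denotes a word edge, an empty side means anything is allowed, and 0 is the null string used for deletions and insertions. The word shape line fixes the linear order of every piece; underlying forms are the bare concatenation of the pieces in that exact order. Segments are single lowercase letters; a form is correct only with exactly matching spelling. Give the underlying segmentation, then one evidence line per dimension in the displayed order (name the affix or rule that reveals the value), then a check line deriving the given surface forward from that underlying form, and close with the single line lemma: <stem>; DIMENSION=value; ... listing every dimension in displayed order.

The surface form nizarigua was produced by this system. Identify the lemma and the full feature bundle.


underlying: niza-rgu-a
CASE=ib - signalled by the affix -a
NUM=ol - signalled by the affix -rgu
check: nizargua -> nizarigua
lemma: niza; CASE=ib; NUM=ol


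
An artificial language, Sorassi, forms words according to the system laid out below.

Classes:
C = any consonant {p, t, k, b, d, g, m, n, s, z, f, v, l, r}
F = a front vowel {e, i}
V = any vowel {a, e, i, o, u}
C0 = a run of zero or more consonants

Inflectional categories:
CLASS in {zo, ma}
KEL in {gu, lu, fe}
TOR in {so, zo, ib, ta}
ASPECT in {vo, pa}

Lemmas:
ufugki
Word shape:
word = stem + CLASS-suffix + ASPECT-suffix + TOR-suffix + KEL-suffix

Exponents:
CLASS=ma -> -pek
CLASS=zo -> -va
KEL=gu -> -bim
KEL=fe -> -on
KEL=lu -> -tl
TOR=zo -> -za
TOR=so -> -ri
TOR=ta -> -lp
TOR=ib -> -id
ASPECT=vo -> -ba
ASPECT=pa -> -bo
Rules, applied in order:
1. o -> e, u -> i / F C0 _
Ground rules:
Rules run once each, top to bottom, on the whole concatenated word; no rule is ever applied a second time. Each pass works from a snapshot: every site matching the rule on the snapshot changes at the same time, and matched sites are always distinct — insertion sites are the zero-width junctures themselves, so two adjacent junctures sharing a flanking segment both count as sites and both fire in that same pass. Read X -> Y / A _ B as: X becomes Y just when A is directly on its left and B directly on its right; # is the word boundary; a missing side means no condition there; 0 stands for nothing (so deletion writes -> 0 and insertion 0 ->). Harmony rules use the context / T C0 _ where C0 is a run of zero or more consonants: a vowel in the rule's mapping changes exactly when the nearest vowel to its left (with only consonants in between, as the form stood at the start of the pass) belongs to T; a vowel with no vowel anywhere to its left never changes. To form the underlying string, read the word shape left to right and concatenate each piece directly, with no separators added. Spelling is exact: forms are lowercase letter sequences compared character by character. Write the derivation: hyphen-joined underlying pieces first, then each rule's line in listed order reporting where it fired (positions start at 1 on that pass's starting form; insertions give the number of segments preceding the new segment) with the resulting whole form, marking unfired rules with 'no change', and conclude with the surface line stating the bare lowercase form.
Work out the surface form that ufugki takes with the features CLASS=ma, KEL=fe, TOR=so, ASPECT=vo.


underlying: ufugki-pek-ba-ri-on
1. o -> e, u -> i / F C0 _: fires at position(s) 14: ufugkipekbarien
surface: ufugkipekbarien


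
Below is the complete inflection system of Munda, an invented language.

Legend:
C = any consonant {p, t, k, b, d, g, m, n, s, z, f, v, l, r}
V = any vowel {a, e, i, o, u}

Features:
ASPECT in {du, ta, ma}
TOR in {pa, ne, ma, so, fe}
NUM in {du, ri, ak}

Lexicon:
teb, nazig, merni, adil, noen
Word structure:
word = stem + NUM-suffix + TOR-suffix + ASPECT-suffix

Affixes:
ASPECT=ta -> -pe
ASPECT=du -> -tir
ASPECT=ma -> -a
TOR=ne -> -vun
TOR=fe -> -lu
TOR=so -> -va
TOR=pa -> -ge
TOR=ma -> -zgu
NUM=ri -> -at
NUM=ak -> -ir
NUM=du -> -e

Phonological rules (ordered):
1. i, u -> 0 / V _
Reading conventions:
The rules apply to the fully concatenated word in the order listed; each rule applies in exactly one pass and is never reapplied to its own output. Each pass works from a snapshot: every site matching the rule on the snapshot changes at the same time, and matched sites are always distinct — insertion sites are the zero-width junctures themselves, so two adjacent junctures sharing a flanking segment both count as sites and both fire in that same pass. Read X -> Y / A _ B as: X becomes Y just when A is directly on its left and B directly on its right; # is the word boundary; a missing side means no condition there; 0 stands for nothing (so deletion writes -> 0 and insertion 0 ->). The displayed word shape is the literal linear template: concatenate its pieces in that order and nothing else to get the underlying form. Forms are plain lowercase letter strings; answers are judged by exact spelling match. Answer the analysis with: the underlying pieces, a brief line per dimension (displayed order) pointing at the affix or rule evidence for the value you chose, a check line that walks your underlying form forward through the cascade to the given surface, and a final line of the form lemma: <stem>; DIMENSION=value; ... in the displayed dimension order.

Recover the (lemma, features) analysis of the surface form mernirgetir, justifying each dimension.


underlying: merni-ir-ge-tir
ASPECT=du - signalled by the affix -tir
TOR=pa - signalled by the affix -ge
NUM=ak - signalled by the affix -ir
check: merniirgetir -> mernirgetir
lemma: merni; ASPECT=du; TOR=pa; NUM=ak


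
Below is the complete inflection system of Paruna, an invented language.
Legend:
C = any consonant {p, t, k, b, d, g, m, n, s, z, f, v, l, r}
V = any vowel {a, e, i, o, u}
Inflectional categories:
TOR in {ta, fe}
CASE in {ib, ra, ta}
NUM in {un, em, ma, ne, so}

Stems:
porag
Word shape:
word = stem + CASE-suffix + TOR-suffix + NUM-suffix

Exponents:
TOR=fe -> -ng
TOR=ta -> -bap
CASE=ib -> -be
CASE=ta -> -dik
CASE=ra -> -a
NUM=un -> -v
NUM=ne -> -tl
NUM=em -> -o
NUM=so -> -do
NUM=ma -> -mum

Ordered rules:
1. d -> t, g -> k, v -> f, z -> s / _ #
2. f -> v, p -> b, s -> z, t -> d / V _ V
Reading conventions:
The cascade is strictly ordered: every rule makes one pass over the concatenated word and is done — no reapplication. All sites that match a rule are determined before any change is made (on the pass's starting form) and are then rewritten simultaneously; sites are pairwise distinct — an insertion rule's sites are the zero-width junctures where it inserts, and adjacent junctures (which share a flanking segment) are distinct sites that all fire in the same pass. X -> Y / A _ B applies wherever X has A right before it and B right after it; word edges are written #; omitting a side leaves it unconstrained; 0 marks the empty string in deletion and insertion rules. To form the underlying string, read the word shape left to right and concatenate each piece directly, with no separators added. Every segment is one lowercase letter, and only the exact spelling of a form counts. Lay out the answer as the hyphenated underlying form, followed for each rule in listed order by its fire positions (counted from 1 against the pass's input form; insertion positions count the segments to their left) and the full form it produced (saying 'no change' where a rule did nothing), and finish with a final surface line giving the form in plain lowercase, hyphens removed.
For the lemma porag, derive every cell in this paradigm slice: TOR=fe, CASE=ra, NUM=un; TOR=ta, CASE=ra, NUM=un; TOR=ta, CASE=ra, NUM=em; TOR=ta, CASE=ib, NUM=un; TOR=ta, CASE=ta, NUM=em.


cell TOR=fe, CASE=ra, NUM=un:
underlying: porag-a-ng-v
1. d -> t, g -> k, v -> f, z -> s / _ #: fires at position(s) 9: poragangf
2. f -> v, p -> b, s -> z, t -> d / V _ V: no change
surface: poragangf

cell TOR=ta, CASE=ra, NUM=un:
underlying: porag-a-bap-v
1. d -> t, g -> k, v -> f, z -> s / _ #: fires at position(s) 10: poragabapf
2. f -> v, p -> b, s -> z, t -> d / V _ V: no change
surface: poragabapf

cell TOR=ta, CASE=ra, NUM=em:
underlying: porag-a-bap-o
1. d -> t, g -> k, v -> f, z -> s / _ #: no change
2. f -> v, p -> b, s -> z, t -> d / V _ V: fires at position(s) 9: poragababo
surface: poragababo

cell TOR=ta, CASE=ib, NUM=un:
underlying: porag-be-bap-v
1. d -> t, g -> k, v -> f, z -> s / _ #: fires at position(s) 11: poragbebapf
2. f -> v, p -> b, s -> z, t -> d / V _ V: no change
surface: poragbebapf

cell TOR=ta, CASE=ta, NUM=em:
underlying: porag-dik-bap-o
1. d -> t, g -> k, v -> f, z -> s / _ #: no change
2. f -> v, p -> b, s -> z, t -> d / V _ V: fires at position(s) 11: poragdikbabo
surface: poragdikbabo


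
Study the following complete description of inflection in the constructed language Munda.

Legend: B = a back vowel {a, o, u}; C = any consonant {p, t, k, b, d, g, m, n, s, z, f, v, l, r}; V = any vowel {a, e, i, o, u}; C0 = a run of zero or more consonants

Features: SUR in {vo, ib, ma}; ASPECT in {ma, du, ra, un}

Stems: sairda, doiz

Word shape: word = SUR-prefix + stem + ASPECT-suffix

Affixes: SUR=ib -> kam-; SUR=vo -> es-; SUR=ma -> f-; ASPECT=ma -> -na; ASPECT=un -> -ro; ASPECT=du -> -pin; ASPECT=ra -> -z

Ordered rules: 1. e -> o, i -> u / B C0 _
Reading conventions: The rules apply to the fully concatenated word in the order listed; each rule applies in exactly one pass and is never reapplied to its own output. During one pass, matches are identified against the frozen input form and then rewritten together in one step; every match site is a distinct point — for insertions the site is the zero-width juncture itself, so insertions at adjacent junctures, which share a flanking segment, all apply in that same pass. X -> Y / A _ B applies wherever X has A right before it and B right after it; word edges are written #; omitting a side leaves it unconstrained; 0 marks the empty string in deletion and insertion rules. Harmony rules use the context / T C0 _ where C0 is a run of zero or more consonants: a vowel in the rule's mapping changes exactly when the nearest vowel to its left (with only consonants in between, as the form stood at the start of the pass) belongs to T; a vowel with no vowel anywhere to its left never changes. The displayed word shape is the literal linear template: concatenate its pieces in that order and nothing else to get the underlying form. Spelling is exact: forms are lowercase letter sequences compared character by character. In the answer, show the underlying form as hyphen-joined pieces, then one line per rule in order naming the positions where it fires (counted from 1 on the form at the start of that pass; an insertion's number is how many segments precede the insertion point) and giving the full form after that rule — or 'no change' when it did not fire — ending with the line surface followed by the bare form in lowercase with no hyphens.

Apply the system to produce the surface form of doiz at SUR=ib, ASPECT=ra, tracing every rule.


underlying: kam-doiz-z
1. e -> o, i -> u / B C0 _: fires at position(s) 6: kamdouzz
surface: kamdouzz


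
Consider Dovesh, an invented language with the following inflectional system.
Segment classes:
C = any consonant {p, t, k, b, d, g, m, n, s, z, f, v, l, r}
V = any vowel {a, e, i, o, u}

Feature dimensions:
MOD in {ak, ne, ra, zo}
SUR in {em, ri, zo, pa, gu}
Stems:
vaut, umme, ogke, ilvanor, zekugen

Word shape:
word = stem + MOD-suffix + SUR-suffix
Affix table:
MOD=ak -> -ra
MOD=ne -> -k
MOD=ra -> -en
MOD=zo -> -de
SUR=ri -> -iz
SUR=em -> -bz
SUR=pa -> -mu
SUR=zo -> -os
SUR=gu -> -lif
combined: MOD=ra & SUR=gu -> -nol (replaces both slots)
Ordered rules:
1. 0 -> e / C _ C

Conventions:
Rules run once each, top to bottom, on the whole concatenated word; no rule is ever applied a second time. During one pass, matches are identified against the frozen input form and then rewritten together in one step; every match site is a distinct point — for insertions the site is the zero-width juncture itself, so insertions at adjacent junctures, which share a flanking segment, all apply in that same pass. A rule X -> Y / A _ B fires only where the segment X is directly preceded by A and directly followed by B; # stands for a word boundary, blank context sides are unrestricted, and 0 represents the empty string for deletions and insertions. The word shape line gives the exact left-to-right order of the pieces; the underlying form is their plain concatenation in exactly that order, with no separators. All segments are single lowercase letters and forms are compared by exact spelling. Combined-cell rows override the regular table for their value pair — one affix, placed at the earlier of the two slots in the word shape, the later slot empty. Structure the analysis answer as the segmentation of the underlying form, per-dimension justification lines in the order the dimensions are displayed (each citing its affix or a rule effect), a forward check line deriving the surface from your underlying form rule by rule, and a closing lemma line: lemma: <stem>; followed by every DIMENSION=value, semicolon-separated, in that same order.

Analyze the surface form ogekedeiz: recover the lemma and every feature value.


underlying: ogke-de-iz
MOD=zo - signalled by the affix -de
SUR=ri - signalled by the affix -iz
check: ogkedeiz -> ogekedeiz
lemma: ogke; MOD=zo; SUR=ri


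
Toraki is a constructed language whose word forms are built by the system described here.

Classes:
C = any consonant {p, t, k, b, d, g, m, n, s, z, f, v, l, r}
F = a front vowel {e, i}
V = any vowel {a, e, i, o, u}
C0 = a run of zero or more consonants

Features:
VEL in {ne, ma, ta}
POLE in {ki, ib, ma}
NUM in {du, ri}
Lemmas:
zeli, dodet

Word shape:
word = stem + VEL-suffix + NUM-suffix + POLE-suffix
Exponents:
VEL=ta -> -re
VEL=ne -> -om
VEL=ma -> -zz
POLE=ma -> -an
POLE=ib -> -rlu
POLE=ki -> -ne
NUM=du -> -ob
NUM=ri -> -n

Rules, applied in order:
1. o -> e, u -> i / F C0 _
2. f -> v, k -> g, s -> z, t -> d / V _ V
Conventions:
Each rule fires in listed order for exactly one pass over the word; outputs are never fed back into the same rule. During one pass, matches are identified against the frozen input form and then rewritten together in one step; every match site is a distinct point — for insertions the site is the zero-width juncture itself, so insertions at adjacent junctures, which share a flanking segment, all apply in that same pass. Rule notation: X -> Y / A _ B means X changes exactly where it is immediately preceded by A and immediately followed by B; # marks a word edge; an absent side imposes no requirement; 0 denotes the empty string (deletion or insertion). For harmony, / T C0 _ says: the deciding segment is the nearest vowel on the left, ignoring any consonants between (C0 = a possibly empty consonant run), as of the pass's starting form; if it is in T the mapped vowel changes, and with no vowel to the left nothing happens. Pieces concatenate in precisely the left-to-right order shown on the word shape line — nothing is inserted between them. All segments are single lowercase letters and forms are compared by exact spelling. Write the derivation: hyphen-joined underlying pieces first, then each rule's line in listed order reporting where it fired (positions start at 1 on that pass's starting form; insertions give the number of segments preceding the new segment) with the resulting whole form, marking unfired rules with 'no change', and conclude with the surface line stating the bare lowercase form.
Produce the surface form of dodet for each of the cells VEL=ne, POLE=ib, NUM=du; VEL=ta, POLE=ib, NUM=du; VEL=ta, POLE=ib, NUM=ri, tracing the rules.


cell VEL=ne, POLE=ib, NUM=du:
underlying: dodet-om-ob-rlu
1. o -> e, u -> i / F C0 _: fires at position(s) 6: dodetemobrlu
2. f -> v, k -> g, s -> z, t -> d / V _ V: fires at position(s) 5: dodedemobrlu
surface: dodedemobrlu

cell VEL=ta, POLE=ib, NUM=du:
underlying: dodet-re-ob-rlu
1. o -> e, u -> i / F C0 _: fires at position(s) 8: dodetreebrlu
2. f -> v, k -> g, s -> z, t -> d / V _ V: no change
surface: dodetreebrlu

cell VEL=ta, POLE=ib, NUM=ri:
underlying: dodet-re-n-rlu
1. o -> e, u -> i / F C0 _: fires at position(s) 11: dodetrenrli
2. f -> v, k -> g, s -> z, t -> d / V _ V: no change
surface: dodetrenrli


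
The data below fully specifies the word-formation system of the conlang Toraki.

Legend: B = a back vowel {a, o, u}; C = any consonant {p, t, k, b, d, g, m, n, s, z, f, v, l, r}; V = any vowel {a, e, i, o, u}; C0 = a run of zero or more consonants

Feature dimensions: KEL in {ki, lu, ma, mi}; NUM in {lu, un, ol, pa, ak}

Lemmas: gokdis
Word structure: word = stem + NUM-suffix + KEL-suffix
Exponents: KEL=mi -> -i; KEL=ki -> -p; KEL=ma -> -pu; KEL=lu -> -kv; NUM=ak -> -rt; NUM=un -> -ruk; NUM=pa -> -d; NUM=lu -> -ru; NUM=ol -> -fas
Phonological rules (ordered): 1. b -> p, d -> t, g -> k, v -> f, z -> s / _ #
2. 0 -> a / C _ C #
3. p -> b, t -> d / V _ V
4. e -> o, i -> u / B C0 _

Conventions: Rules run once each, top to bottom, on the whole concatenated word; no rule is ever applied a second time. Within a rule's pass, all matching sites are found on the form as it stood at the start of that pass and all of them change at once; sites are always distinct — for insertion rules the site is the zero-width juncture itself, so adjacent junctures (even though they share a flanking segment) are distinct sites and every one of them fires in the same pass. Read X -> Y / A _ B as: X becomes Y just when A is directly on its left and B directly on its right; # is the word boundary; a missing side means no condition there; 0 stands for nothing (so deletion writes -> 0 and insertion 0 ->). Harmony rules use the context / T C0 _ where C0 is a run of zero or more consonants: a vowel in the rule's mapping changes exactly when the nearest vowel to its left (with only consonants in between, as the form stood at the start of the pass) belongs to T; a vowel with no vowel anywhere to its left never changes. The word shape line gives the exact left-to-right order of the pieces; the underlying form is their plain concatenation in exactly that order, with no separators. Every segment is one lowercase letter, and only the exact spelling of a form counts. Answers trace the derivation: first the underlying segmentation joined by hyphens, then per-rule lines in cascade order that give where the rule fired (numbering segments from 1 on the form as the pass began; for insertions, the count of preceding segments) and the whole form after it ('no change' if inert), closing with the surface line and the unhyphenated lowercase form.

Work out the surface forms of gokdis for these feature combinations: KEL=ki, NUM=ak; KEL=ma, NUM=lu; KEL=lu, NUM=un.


cell KEL=ki, NUM=ak:
underlying: gokdis-rt-p
1. b -> p, d -> t, g -> k, v -> f, z -> s / _ #: no change
2. 0 -> a / C _ C #: inserts after position(s) 8: gokdisrtap
3. p -> b, t -> d / V _ V: no change
4. e -> o, i -> u / B C0 _: fires at position(s) 5: gokdusrtap
surface: gokdusrtap

cell KEL=ma, NUM=lu:
underlying: gokdis-ru-pu
1. b -> p, d -> t, g -> k, v -> f, z -> s / _ #: no change
2. 0 -> a / C _ C #: no change
3. p -> b, t -> d / V _ V: fires at position(s) 9: gokdisrubu
4. e -> o, i -> u / B C0 _: fires at position(s) 5: gokdusrubu
surface: gokdusrubu

cell KEL=lu, NUM=un:
underlying: gokdis-ruk-kv
1. b -> p, d -> t, g -> k, v -> f, z -> s / _ #: fires at position(s) 11: gokdisrukkf
2. 0 -> a / C _ C #: inserts after position(s) 10: gokdisrukkaf
3. p -> b, t -> d / V _ V: no change
4. e -> o, i -> u / B C0 _: fires at position(s) 5: gokdusrukkaf
surface: gokdusrukkaf


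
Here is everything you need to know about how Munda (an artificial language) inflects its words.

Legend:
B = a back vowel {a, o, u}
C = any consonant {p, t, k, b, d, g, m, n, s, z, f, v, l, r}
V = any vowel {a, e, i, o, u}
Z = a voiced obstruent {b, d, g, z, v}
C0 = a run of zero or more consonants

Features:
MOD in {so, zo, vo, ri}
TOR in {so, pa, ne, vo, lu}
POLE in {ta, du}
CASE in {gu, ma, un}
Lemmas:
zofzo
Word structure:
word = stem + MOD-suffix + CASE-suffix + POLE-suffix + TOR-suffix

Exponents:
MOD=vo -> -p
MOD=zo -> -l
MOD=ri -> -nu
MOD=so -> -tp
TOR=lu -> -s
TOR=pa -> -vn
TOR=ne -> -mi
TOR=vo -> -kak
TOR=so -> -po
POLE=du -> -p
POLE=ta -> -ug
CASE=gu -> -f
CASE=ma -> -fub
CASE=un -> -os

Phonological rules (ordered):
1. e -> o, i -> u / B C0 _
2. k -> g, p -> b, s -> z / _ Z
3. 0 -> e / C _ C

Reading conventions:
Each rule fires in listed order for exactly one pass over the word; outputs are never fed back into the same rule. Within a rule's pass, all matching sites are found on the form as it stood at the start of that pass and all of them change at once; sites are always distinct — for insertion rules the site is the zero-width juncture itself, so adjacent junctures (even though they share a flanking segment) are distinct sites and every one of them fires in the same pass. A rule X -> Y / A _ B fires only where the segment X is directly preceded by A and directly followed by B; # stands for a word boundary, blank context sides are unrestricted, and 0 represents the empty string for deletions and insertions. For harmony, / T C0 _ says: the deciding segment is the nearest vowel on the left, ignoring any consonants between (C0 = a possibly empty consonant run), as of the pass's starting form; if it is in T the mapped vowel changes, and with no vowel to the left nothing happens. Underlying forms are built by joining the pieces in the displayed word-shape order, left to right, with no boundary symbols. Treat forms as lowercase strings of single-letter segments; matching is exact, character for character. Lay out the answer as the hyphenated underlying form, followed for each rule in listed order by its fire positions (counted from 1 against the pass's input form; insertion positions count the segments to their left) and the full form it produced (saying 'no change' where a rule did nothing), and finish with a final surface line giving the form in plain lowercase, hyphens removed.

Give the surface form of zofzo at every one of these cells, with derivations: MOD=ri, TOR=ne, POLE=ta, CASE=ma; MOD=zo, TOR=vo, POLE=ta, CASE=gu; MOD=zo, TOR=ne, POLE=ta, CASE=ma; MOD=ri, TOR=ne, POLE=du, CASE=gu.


cell MOD=ri, TOR=ne, POLE=ta, CASE=ma:
underlying: zofzo-nu-fub-ug-mi
1. e -> o, i -> u / B C0 _: fires at position(s) 14: zofzonufubugmu
2. k -> g, p -> b, s -> z / _ Z: no change
3. 0 -> e / C _ C: inserts after position(s) 3, 12: zofezonufubugemu
surface: zofezonufubugemu

cell MOD=zo, TOR=vo, POLE=ta, CASE=gu:
underlying: zofzo-l-f-ug-kak
1. e -> o, i -> u / B C0 _: no change
2. k -> g, p -> b, s -> z / _ Z: no change
3. 0 -> e / C _ C: inserts after position(s) 3, 6, 9: zofezolefugekak
surface: zofezolefugekak

cell MOD=zo, TOR=ne, POLE=ta, CASE=ma:
underlying: zofzo-l-fub-ug-mi
1. e -> o, i -> u / B C0 _: fires at position(s) 13: zofzolfubugmu
2. k -> g, p -> b, s -> z / _ Z: no change
3. 0 -> e / C _ C: inserts after position(s) 3, 6, 11: zofezolefubugemu
surface: zofezolefubugemu

cell MOD=ri, TOR=ne, POLE=du, CASE=gu:
underlying: zofzo-nu-f-p-mi
1. e -> o, i -> u / B C0 _: fires at position(s) 11: zofzonufpmu
2. k -> g, p -> b, s -> z / _ Z: no change
3. 0 -> e / C _ C: inserts after position(s) 3, 8, 9: zofezonufepemu
surface: zofezonufepemu


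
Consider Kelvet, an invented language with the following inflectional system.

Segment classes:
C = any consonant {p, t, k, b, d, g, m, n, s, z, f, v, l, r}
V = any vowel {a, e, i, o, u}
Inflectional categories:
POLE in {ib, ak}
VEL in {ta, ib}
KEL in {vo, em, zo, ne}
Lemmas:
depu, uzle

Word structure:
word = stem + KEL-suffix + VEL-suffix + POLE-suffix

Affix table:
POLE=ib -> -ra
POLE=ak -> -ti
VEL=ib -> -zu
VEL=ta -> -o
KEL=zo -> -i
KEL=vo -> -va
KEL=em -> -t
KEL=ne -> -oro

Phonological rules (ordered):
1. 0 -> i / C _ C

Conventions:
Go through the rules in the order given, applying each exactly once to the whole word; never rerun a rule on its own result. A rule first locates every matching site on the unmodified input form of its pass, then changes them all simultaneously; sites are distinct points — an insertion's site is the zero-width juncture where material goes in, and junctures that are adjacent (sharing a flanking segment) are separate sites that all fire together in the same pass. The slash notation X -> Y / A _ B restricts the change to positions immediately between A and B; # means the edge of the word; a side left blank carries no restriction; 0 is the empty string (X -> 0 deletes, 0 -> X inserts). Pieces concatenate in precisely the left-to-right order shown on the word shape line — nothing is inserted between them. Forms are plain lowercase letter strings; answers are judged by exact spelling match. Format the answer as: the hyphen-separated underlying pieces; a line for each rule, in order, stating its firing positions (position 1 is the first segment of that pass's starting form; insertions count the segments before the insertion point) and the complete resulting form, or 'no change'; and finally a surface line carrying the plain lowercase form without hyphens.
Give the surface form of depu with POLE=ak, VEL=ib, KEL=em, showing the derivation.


underlying: depu-t-zu-ti
1. 0 -> i / C _ C: inserts after position(s) 5: deputizuti
surface: deputizuti


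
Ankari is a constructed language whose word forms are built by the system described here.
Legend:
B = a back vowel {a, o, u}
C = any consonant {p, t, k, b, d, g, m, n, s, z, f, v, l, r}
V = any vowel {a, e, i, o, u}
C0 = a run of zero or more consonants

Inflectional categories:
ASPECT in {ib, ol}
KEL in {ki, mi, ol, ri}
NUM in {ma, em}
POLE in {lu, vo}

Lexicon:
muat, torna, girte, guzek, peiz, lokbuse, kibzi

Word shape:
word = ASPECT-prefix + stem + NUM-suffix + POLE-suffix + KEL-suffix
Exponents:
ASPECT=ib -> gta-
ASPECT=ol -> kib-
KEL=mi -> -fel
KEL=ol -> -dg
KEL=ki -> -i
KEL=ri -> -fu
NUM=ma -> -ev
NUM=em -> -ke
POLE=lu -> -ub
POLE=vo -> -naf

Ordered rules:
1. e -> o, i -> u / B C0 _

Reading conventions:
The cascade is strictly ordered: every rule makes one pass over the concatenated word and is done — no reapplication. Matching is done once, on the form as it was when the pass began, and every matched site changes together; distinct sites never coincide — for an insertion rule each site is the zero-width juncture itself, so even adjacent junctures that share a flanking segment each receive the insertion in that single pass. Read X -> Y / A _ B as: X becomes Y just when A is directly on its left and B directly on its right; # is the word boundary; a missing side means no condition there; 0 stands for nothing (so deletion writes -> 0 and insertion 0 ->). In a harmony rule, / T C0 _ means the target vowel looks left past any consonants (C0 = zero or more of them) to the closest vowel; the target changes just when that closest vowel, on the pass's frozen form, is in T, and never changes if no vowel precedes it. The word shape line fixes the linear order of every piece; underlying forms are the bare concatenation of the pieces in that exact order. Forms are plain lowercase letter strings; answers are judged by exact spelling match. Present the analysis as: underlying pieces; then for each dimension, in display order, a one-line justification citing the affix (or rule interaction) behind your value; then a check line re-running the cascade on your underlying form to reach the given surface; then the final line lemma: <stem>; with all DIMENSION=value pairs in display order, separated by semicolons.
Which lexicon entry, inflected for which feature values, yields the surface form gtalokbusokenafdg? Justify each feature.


underlying: gta-lokbuse-ke-naf-dg
ASPECT=ib - signalled by the affix gta-
KEL=ol - signalled by the affix -dg
NUM=em - signalled by the affix -ke
POLE=vo - signalled by the affix -naf
check: gtalokbusekenafdg -> gtalokbusokenafdg
lemma: lokbuse; ASPECT=ib; KEL=ol; NUM=em; POLE=vo
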